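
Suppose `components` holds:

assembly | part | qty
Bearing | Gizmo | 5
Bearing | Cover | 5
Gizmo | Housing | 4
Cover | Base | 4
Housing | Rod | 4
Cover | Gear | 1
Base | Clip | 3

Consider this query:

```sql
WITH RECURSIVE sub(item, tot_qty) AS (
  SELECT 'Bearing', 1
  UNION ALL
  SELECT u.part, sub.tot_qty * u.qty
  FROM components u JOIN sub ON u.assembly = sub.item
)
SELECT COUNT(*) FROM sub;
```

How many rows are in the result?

Base: (Bearing, tot_qty=1).
Iteration 1: components of {Bearing} -> Cover = 1*5 = 5, Gizmo = 1*5 = 5.
Iteration 2: components of {Cover,Gizmo} -> Base = 5*4 = 20, Gear = 5*1 = 5, Housing = 5*4 = 20.
Iteration 3: components of {Base,Gear,Housing} -> Clip = 20*3 = 60, Rod = 20*4 = 80.
Iteration 4: no further components; recursion stops.
Total rows emitted: 8.

8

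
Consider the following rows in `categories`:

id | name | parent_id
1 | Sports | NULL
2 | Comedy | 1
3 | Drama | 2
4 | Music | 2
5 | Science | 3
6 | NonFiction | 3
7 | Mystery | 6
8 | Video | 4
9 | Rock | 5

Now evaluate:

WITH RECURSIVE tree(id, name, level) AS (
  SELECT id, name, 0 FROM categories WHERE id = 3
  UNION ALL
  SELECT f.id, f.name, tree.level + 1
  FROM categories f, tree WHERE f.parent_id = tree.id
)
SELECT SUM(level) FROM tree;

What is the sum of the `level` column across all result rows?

Base: id=3 (Drama) at level 0.
Iteration 1: rows with parent_id in {3} -> Science (id 5, level 1), NonFiction (id 6, level 1).
Iteration 2: rows with parent_id in {5,6} -> Mystery (id 7, level 2), Rock (id 9, level 2).
Iteration 3: no rows with parent_id in {7,9}; recursion stops.
SUM(level) = 0 + 1 + 1 + 2 + 2 = 6.

6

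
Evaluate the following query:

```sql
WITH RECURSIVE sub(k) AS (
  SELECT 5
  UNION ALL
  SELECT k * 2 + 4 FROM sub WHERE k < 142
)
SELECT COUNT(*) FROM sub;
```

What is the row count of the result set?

6

Base: k=5.
Iteration 1: 5 < 142 holds -> k = 5 * 2 + 4 = 14.
Iteration 2: 14 < 142 holds -> k = 14 * 2 + 4 = 32.
Iteration 3: 32 < 142 holds -> k = 32 * 2 + 4 = 68.
Iteration 4: 68 < 142 holds -> k = 68 * 2 + 4 = 140.
Iteration 5: 140 < 142 holds -> k = 140 * 2 + 4 = 284.
Iteration 6: 284 < 142 fails; recursion stops.
Total rows emitted: 6.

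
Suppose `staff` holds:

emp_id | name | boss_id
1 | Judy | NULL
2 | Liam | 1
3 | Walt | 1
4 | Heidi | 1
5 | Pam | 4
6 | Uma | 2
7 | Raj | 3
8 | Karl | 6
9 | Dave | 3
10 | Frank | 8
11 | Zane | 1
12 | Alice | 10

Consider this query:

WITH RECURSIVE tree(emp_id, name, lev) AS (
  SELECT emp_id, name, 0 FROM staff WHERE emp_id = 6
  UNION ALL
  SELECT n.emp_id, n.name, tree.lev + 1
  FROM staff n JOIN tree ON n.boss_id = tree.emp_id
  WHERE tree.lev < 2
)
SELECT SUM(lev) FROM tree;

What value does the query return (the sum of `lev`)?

3

Base: emp_id=6 (Uma) at lev 0.
Iteration 1: rows with boss_id in {6} -> Karl (id 8, lev 1).
Iteration 2: rows with boss_id in {8} -> Frank (id 10, lev 2).
Iteration 3: lev < 2 fails for all current rows; recursion stops.
SUM(lev) = 0 + 1 + 2 = 3.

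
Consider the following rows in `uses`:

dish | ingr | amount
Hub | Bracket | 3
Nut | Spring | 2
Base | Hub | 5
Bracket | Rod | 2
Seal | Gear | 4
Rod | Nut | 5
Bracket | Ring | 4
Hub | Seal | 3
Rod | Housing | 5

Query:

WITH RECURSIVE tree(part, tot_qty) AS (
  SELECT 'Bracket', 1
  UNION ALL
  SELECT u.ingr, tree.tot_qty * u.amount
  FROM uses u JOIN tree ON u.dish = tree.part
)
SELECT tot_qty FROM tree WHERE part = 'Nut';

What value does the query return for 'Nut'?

10

Base: (Bracket, tot_qty=1).
Iteration 1: components of {Bracket} -> Ring = 1*4 = 4, Rod = 1*2 = 2.
Iteration 2: components of {Ring,Rod} -> Housing = 2*5 = 10, Nut = 2*5 = 10.
Iteration 3: components of {Housing,Nut} -> Spring = 10*2 = 20.
Iteration 4: no further components; recursion stops.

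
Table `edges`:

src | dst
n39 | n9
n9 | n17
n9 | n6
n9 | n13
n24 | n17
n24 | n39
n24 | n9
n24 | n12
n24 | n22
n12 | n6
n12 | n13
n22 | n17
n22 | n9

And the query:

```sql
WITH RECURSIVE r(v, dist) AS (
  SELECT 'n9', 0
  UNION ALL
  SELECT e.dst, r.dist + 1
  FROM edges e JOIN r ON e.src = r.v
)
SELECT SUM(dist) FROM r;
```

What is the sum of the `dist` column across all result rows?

Base: (n9, dist=0).
Iteration 1: edges from {n9} -> (n13, dist=1), (n17, dist=1), (n6, dist=1).
Iteration 2: no outgoing edges from {n13,n17,n6}; recursion stops.
SUM(dist) = 0 + 1 + 1 + 1 = 3.

3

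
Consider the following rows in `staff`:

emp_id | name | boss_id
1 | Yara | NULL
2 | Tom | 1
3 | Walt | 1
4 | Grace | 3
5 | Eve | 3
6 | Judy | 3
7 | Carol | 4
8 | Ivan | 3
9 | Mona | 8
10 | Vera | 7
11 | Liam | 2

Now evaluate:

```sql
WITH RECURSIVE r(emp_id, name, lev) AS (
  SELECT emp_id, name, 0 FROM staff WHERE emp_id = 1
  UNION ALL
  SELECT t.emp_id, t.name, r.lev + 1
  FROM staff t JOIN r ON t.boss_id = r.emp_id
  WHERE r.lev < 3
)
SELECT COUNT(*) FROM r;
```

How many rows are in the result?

Base: emp_id=1 (Yara) at lev 0.
Iteration 1: rows with boss_id in {1} -> Tom (id 2, lev 1), Walt (id 3, lev 1).
Iteration 2: rows with boss_id in {2,3} -> Grace (id 4, lev 2), Eve (id 5, lev 2), Judy (id 6, lev 2), Ivan (id 8, lev 2), Liam (id 11, lev 2).
Iteration 3: rows with boss_id in {4,5,6,8,11} -> Carol (id 7, lev 3), Mona (id 9, lev 3).
Iteration 4: lev < 3 fails for all current rows; recursion stops.
Total rows emitted: 10.

10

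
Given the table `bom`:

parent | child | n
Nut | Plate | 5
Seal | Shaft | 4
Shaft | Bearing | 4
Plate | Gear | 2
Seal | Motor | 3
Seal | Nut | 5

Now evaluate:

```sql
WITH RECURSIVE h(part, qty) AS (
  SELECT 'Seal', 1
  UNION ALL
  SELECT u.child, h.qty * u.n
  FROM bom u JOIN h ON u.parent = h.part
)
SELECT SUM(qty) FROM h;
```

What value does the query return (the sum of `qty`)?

104

Base: (Seal, qty=1).
Iteration 1: components of {Seal} -> Motor = 1*3 = 3, Nut = 1*5 = 5, Shaft = 1*4 = 4.
Iteration 2: components of {Motor,Nut,Shaft} -> Bearing = 4*4 = 16, Plate = 5*5 = 25.
Iteration 3: components of {Bearing,Plate} -> Gear = 25*2 = 50.
Iteration 4: no further components; recursion stops.
SUM(qty) = 1 + 4 + 3 + 5 + 16 + 25 + 50 = 104.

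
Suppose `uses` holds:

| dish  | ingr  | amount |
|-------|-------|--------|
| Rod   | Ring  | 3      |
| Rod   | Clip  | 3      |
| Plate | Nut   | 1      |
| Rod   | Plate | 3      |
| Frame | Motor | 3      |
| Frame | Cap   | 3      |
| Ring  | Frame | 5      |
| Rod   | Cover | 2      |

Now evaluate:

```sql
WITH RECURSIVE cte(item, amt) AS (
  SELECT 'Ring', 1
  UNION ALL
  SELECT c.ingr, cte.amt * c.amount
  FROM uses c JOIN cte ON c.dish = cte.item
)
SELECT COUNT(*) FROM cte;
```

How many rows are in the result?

4

Base: (Ring, amt=1).
Iteration 1: components of {Ring} -> Frame = 1*5 = 5.
Iteration 2: components of {Frame} -> Cap = 5*3 = 15, Motor = 5*3 = 15.
Iteration 3: no further components; recursion stops.
Total rows emitted: 4.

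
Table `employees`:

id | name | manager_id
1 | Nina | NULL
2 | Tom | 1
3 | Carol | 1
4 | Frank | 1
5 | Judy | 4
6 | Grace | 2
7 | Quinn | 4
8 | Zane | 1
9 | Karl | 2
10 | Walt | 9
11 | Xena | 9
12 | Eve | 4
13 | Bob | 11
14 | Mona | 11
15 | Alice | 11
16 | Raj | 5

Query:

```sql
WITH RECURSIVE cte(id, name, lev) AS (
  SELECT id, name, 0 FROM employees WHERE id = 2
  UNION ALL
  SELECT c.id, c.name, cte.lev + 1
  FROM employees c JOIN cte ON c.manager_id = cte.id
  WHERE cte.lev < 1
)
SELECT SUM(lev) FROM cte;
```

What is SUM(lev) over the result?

Base: id=2 (Tom) at lev 0.
Iteration 1: rows with manager_id in {2} -> Grace (id 6, lev 1), Karl (id 9, lev 1).
Iteration 2: lev < 1 fails for all current rows; recursion stops.
SUM(lev) = 0 + 1 + 1 = 2.

2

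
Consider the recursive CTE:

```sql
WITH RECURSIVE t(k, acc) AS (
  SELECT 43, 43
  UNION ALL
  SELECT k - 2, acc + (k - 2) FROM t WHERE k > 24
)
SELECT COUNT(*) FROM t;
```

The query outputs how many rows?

11

Base: k=43, acc=43.
Iteration 1: 43 > 24 holds -> k = 43 - 2 = 41, acc = 43 + 41 = 84.
Iteration 2: 41 > 24 holds -> k = 41 - 2 = 39, acc = 84 + 39 = 123.
Iteration 3: 39 > 24 holds -> k = 39 - 2 = 37, acc = 123 + 37 = 160.
Iteration 4: 37 > 24 holds -> k = 37 - 2 = 35, acc = 160 + 35 = 195.
Iteration 5: 35 > 24 holds -> k = 35 - 2 = 33, acc = 195 + 33 = 228.
Iteration 6: 33 > 24 holds -> k = 33 - 2 = 31, acc = 228 + 31 = 259.
Iteration 7: 31 > 24 holds -> k = 31 - 2 = 29, acc = 259 + 29 = 288.
Iteration 8: 29 > 24 holds -> k = 29 - 2 = 27, acc = 288 + 27 = 315.
Iteration 9: 27 > 24 holds -> k = 27 - 2 = 25, acc = 315 + 25 = 340.
Iteration 10: 25 > 24 holds -> k = 25 - 2 = 23, acc = 340 + 23 = 363.
Iteration 11: 23 > 24 fails; recursion stops.
Total rows emitted: 11.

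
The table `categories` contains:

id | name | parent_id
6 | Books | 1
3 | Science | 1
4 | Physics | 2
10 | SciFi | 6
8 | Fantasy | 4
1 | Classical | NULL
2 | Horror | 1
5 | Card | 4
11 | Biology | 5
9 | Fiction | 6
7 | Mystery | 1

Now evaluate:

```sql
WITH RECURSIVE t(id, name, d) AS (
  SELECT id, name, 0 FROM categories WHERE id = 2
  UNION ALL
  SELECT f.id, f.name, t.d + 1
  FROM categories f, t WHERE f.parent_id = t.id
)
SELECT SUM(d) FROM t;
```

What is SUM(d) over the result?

Base: id=2 (Horror) at d 0.
Iteration 1: rows with parent_id in {2} -> Physics (id 4, d 1).
Iteration 2: rows with parent_id in {4} -> Card (id 5, d 2), Fantasy (id 8, d 2).
Iteration 3: rows with parent_id in {5,8} -> Biology (id 11, d 3).
Iteration 4: no rows with parent_id in {11}; recursion stops.
SUM(d) = 0 + 1 + 2 + 2 + 3 = 8.

8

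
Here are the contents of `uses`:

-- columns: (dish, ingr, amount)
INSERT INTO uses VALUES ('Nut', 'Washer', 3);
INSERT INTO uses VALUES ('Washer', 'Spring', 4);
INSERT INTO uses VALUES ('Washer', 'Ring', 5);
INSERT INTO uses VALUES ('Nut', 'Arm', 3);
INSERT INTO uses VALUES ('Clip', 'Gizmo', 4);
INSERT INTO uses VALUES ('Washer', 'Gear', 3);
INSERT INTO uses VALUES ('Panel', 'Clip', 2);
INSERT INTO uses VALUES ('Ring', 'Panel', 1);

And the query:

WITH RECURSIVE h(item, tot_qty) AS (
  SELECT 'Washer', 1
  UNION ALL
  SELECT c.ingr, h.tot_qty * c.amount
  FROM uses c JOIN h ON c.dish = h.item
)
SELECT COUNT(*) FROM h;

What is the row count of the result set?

7

Base: (Washer, tot_qty=1).
Iteration 1: components of {Washer} -> Gear = 1*3 = 3, Ring = 1*5 = 5, Spring = 1*4 = 4.
Iteration 2: components of {Gear,Ring,Spring} -> Panel = 5*1 = 5.
Iteration 3: components of {Panel} -> Clip = 5*2 = 10.
Iteration 4: components of {Clip} -> Gizmo = 10*4 = 40.
Iteration 5: no further components; recursion stops.
Total rows emitted: 7.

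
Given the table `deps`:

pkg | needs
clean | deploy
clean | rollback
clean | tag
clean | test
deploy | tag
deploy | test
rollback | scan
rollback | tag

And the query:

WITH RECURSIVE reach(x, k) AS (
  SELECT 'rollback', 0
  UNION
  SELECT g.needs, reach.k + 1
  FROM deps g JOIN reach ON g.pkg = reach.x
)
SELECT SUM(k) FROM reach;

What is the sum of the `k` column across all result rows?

Base: (rollback, k=0).
Iteration 1: edges from {rollback} -> (scan, k=1), (tag, k=1).
Iteration 2: no outgoing edges from {scan,tag}; recursion stops.
SUM(k) = 0 + 1 + 1 = 2.

2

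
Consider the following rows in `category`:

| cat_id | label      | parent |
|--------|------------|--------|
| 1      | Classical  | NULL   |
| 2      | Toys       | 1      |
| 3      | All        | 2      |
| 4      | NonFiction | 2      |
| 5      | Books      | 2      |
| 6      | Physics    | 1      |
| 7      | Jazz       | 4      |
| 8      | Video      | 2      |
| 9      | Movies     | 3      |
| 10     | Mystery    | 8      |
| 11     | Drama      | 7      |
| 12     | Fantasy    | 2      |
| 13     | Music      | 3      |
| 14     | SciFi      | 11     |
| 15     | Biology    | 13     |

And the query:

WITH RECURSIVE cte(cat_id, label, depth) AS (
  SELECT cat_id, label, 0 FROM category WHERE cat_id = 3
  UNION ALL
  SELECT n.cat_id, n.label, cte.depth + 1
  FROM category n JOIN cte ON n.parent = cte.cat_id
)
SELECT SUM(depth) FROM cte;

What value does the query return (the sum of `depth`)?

4

Base: cat_id=3 (All) at depth 0.
Iteration 1: rows with parent in {3} -> Movies (id 9, depth 1), Music (id 13, depth 1).
Iteration 2: rows with parent in {9,13} -> Biology (id 15, depth 2).
Iteration 3: no rows with parent in {15}; recursion stops.
SUM(depth) = 0 + 1 + 1 + 2 = 4.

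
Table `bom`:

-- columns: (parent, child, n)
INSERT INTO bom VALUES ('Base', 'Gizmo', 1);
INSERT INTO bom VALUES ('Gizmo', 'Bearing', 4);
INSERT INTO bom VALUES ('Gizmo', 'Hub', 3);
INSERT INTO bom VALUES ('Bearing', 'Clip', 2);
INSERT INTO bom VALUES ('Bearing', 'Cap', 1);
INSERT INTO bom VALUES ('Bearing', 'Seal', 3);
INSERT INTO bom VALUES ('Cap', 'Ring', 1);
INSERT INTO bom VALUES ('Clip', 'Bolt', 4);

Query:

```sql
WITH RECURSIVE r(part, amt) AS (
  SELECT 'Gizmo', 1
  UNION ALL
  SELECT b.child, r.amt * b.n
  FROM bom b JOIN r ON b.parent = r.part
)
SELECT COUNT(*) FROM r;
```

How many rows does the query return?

Base: (Gizmo, amt=1).
Iteration 1: components of {Gizmo} -> Bearing = 1*4 = 4, Hub = 1*3 = 3.
Iteration 2: components of {Bearing,Hub} -> Cap = 4*1 = 4, Clip = 4*2 = 8, Seal = 4*3 = 12.
Iteration 3: components of {Cap,Clip,Seal} -> Bolt = 8*4 = 32, Ring = 4*1 = 4.
Iteration 4: no further components; recursion stops.
Total rows emitted: 8.

8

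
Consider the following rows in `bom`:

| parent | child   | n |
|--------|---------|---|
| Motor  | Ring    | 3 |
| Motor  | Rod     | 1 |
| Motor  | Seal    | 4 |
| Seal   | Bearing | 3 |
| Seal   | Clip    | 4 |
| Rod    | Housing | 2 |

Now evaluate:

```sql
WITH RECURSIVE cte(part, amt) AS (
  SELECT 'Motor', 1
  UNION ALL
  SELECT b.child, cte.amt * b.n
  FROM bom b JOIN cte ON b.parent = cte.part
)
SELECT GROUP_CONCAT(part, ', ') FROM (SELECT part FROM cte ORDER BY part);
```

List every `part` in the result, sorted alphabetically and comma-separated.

Base: (Motor, amt=1).
Iteration 1: components of {Motor} -> Ring = 1*3 = 3, Rod = 1*1 = 1, Seal = 1*4 = 4.
Iteration 2: components of {Ring,Rod,Seal} -> Bearing = 4*3 = 12, Clip = 4*4 = 16, Housing = 1*2 = 2.
Iteration 3: no further components; recursion stops.

Bearing, Clip, Housing, Motor, Ring, Rod, Seal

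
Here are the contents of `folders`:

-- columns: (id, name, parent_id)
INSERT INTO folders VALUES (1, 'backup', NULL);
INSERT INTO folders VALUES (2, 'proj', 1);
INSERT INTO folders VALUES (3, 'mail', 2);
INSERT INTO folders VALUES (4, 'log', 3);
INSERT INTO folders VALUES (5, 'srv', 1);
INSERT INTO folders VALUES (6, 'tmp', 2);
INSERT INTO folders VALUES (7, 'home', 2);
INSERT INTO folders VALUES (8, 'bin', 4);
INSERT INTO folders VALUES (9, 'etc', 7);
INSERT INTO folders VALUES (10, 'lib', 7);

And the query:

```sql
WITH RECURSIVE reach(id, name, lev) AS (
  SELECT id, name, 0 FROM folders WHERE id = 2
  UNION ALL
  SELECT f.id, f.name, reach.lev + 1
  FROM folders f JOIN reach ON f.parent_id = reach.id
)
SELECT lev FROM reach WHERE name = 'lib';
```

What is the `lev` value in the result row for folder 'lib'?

2

Base: id=2 (proj) at lev 0.
Iteration 1: rows with parent_id in {2} -> mail (id 3, lev 1), tmp (id 6, lev 1), home (id 7, lev 1).
Iteration 2: rows with parent_id in {3,6,7} -> log (id 4, lev 2), etc (id 9, lev 2), lib (id 10, lev 2).
Iteration 3: rows with parent_id in {4,9,10} -> bin (id 8, lev 3).
Iteration 4: no rows with parent_id in {8}; recursion stops.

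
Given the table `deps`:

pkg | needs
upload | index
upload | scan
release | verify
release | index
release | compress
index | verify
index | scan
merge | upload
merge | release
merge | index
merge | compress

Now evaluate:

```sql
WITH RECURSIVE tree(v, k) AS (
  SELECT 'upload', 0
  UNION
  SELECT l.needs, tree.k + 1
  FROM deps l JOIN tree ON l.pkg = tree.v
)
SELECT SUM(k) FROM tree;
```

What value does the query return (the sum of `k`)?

Base: (upload, k=0).
Iteration 1: edges from {upload} -> (index, k=1), (scan, k=1).
Iteration 2: edges from {index,scan} -> (scan, k=2), (verify, k=2).
Iteration 3: no outgoing edges from {scan,verify}; recursion stops.
SUM(k) = 0 + 1 + 1 + 2 + 2 = 6.

6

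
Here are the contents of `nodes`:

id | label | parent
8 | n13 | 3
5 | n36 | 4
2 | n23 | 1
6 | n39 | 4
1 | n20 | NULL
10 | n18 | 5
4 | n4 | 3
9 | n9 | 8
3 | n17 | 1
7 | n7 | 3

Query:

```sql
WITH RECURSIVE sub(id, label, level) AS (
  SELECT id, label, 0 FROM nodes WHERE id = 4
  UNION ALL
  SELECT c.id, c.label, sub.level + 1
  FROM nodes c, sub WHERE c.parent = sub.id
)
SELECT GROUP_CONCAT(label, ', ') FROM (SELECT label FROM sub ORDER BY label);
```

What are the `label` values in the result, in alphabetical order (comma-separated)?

Base: id=4 (n4) at level 0.
Iteration 1: rows with parent in {4} -> n36 (id 5, level 1), n39 (id 6, level 1).
Iteration 2: rows with parent in {5,6} -> n18 (id 10, level 2).
Iteration 3: no rows with parent in {10}; recursion stops.

n18, n36, n39, n4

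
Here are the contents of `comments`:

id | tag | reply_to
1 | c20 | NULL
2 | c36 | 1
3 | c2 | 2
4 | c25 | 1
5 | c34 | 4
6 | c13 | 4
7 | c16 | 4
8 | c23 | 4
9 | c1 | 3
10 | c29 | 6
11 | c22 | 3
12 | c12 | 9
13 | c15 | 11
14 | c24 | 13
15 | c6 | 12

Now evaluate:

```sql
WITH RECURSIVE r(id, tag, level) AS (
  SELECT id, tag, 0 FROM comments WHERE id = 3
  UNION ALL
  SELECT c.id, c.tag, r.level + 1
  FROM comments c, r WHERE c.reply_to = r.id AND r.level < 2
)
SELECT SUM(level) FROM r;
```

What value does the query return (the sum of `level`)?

Base: id=3 (c2) at level 0.
Iteration 1: rows with reply_to in {3} -> c1 (id 9, level 1), c22 (id 11, level 1).
Iteration 2: rows with reply_to in {9,11} -> c12 (id 12, level 2), c15 (id 13, level 2).
Iteration 3: level < 2 fails for all current rows; recursion stops.
SUM(level) = 0 + 1 + 1 + 2 + 2 = 6.

6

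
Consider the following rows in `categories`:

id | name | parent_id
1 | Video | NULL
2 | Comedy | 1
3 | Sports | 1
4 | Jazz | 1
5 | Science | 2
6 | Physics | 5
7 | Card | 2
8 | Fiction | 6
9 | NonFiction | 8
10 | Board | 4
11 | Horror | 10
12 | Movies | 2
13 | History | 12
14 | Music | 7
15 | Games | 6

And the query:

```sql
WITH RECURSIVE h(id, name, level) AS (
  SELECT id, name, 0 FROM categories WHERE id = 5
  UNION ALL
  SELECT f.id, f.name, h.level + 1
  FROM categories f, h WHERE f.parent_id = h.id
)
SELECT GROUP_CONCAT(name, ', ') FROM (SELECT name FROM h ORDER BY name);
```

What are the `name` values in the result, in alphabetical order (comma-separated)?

Base: id=5 (Science) at level 0.
Iteration 1: rows with parent_id in {5} -> Physics (id 6, level 1).
Iteration 2: rows with parent_id in {6} -> Fiction (id 8, level 2), Games (id 15, level 2).
Iteration 3: rows with parent_id in {8,15} -> NonFiction (id 9, level 3).
Iteration 4: no rows with parent_id in {9}; recursion stops.

Fiction, Games, NonFiction, Physics, Science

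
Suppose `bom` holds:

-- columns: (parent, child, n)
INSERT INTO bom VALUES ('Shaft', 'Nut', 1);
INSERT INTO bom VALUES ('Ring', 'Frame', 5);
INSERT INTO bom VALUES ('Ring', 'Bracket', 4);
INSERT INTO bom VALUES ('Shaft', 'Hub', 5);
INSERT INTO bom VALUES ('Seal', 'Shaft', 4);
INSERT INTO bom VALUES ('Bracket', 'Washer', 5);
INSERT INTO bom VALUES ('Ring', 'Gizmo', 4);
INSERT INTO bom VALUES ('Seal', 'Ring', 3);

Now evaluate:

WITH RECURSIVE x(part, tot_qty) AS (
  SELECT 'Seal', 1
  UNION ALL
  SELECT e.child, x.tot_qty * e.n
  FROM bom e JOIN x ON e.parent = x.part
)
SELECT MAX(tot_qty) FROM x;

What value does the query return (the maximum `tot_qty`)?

Base: (Seal, tot_qty=1).
Iteration 1: components of {Seal} -> Ring = 1*3 = 3, Shaft = 1*4 = 4.
Iteration 2: components of {Ring,Shaft} -> Bracket = 3*4 = 12, Frame = 3*5 = 15, Gizmo = 3*4 = 12, Hub = 4*5 = 20, Nut = 4*1 = 4.
Iteration 3: components of {Bracket,Frame,Gizmo,Hub,Nut} -> Washer = 12*5 = 60.
Iteration 4: no further components; recursion stops.
tot_qty values: 1, 3, 4, 12, 12, 15, 20, 4, 60; the maximum is 60.

60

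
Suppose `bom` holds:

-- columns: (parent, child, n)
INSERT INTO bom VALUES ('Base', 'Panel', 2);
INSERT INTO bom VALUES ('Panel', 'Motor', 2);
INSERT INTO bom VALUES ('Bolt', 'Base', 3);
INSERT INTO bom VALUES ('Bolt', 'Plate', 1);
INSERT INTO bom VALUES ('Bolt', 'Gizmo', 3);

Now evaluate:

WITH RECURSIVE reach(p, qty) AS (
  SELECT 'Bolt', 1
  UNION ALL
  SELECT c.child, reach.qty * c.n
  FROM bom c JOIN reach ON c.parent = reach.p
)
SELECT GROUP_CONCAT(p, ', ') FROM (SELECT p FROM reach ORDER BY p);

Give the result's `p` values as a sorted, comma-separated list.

Base: (Bolt, qty=1).
Iteration 1: components of {Bolt} -> Base = 1*3 = 3, Gizmo = 1*3 = 3, Plate = 1*1 = 1.
Iteration 2: components of {Base,Gizmo,Plate} -> Panel = 3*2 = 6.
Iteration 3: components of {Panel} -> Motor = 6*2 = 12.
Iteration 4: no further components; recursion stops.

Base, Bolt, Gizmo, Motor, Panel, Plate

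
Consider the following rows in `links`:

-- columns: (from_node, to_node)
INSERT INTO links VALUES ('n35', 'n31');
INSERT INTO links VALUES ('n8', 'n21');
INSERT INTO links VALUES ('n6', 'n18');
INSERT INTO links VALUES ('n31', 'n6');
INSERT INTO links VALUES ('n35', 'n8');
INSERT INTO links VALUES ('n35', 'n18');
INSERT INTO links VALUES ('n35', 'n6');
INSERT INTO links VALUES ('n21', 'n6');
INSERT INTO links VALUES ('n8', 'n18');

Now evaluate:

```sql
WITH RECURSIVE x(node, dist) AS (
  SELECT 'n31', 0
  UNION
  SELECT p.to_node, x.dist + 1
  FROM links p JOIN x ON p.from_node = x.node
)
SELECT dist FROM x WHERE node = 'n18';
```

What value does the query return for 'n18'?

Base: (n31, dist=0).
Iteration 1: edges from {n31} -> (n6, dist=1).
Iteration 2: edges from {n6} -> (n18, dist=2).
Iteration 3: no outgoing edges from {n18}; recursion stops.

2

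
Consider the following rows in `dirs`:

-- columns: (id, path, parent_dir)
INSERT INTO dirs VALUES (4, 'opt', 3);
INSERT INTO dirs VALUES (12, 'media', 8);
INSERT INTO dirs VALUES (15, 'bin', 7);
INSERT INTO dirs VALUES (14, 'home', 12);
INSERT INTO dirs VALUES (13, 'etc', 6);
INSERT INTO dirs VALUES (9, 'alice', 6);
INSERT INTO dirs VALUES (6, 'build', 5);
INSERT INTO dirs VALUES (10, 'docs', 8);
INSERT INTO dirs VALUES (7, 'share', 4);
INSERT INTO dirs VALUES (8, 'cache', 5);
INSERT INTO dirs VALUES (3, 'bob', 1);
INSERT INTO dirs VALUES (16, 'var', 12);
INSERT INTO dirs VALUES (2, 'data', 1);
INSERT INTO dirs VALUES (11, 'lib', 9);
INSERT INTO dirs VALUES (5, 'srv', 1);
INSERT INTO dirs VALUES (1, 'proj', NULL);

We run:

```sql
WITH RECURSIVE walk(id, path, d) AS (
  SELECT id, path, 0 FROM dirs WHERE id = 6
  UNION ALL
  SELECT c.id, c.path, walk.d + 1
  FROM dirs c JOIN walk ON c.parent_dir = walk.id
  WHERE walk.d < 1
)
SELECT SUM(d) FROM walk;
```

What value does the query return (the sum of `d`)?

2

Base: id=6 (build) at d 0.
Iteration 1: rows with parent_dir in {6} -> alice (id 9, d 1), etc (id 13, d 1).
Iteration 2: d < 1 fails for all current rows; recursion stops.
SUM(d) = 0 + 1 + 1 = 2.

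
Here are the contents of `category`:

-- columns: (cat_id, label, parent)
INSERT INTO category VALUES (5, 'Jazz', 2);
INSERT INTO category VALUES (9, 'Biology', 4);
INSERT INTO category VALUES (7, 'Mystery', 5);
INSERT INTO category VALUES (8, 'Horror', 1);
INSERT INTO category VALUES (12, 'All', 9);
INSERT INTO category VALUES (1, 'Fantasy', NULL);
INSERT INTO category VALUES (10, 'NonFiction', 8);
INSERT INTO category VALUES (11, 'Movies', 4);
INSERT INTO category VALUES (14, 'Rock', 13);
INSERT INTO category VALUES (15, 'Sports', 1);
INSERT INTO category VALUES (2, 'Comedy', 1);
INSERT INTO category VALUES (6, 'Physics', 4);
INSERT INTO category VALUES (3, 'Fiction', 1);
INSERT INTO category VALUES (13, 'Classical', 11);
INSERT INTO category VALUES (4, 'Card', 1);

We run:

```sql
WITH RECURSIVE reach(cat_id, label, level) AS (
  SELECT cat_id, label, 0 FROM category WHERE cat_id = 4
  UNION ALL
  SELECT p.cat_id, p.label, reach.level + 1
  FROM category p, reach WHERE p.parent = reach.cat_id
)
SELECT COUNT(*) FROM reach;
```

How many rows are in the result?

7

Base: cat_id=4 (Card) at level 0.
Iteration 1: rows with parent in {4} -> Physics (id 6, level 1), Biology (id 9, level 1), Movies (id 11, level 1).
Iteration 2: rows with parent in {6,9,11} -> All (id 12, level 2), Classical (id 13, level 2).
Iteration 3: rows with parent in {12,13} -> Rock (id 14, level 3).
Iteration 4: no rows with parent in {14}; recursion stops.
Total rows emitted: 7.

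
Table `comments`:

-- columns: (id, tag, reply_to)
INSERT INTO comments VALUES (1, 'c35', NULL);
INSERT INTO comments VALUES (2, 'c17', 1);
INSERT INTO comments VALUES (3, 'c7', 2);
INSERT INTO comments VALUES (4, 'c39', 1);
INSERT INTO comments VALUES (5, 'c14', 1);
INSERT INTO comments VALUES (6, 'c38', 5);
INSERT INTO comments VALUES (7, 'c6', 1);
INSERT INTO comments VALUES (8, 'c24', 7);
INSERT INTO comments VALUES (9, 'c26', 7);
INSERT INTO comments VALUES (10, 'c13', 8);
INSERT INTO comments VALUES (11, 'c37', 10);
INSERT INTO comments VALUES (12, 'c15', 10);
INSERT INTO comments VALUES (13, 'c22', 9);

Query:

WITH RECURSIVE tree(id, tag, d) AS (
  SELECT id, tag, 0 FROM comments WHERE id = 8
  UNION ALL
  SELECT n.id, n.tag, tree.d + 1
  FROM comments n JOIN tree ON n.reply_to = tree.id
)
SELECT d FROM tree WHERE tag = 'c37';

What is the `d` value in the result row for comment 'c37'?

2

Base: id=8 (c24) at d 0.
Iteration 1: rows with reply_to in {8} -> c13 (id 10, d 1).
Iteration 2: rows with reply_to in {10} -> c37 (id 11, d 2), c15 (id 12, d 2).
Iteration 3: no rows with reply_to in {11,12}; recursion stops.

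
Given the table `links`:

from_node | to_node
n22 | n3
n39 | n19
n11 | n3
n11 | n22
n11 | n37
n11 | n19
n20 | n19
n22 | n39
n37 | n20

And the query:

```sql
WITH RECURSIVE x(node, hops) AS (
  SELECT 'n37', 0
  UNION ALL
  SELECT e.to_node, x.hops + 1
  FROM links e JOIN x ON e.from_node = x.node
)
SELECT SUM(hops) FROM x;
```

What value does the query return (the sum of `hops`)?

3

Base: (n37, hops=0).
Iteration 1: edges from {n37} -> (n20, hops=1).
Iteration 2: edges from {n20} -> (n19, hops=2).
Iteration 3: no outgoing edges from {n19}; recursion stops.
SUM(hops) = 0 + 1 + 2 = 3.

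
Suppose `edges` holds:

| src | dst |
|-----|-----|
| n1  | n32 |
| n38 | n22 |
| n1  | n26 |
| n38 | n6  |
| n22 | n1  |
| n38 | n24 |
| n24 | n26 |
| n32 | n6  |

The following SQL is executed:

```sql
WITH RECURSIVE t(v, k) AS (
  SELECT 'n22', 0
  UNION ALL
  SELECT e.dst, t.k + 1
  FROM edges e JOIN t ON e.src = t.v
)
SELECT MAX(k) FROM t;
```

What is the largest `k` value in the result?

3

Base: (n22, k=0).
Iteration 1: edges from {n22} -> (n1, k=1).
Iteration 2: edges from {n1} -> (n26, k=2), (n32, k=2).
Iteration 3: edges from {n26,n32} -> (n6, k=3).
Iteration 4: no outgoing edges from {n6}; recursion stops.
k values: 0, 1, 2, 2, 3; the maximum is 3.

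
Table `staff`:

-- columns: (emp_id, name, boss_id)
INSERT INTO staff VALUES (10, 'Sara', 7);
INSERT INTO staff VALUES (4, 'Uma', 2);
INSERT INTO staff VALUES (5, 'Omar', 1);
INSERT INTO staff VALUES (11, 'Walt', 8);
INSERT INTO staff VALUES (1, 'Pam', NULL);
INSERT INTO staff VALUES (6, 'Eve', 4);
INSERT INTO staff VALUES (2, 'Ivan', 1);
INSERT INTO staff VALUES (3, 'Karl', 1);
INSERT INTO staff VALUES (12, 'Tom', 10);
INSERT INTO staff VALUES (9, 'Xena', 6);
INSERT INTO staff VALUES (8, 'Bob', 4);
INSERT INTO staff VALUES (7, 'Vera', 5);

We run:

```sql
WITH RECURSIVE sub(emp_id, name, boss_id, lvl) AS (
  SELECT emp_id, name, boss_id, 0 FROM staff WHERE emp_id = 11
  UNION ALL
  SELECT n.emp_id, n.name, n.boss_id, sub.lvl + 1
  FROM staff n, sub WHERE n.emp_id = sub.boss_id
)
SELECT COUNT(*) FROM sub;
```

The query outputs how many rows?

Base: emp_id=11 (Walt), boss_id=8, lvl 0.
Iteration 1: join on emp_id=8 -> Bob (id 8, boss_id=4, lvl 1).
Iteration 2: join on emp_id=4 -> Uma (id 4, boss_id=2, lvl 2).
Iteration 3: join on emp_id=2 -> Ivan (id 2, boss_id=1, lvl 3).
Iteration 4: join on emp_id=1 -> Pam (id 1, boss_id=NULL, lvl 4).
Iteration 5: boss_id is NULL; no match; recursion stops.
Total rows emitted: 5.

5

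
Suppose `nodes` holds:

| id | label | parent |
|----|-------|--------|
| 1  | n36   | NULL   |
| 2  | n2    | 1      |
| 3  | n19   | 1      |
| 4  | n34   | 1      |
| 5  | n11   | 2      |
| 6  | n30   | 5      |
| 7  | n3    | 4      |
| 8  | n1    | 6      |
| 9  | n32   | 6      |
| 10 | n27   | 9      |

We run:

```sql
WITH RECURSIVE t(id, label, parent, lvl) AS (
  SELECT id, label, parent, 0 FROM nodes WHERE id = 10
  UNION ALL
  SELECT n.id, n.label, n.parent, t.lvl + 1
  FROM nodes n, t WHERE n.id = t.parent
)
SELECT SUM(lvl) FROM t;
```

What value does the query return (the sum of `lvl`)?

Base: id=10 (n27), parent=9, lvl 0.
Iteration 1: join on id=9 -> n32 (id 9, parent=6, lvl 1).
Iteration 2: join on id=6 -> n30 (id 6, parent=5, lvl 2).
Iteration 3: join on id=5 -> n11 (id 5, parent=2, lvl 3).
Iteration 4: join on id=2 -> n2 (id 2, parent=1, lvl 4).
Iteration 5: join on id=1 -> n36 (id 1, parent=NULL, lvl 5).
Iteration 6: parent is NULL; no match; recursion stops.
SUM(lvl) = 0 + 1 + 2 + 3 + 4 + 5 = 15.

15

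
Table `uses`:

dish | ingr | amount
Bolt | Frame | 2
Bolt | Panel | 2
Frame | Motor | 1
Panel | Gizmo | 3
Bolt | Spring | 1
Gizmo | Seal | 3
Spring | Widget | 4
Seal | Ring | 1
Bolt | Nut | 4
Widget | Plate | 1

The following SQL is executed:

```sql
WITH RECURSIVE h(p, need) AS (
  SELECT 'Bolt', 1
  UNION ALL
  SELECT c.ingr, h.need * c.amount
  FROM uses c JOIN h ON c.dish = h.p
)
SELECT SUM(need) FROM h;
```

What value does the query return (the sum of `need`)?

62

Base: (Bolt, need=1).
Iteration 1: components of {Bolt} -> Frame = 1*2 = 2, Nut = 1*4 = 4, Panel = 1*2 = 2, Spring = 1*1 = 1.
Iteration 2: components of {Frame,Nut,Panel,Spring} -> Gizmo = 2*3 = 6, Motor = 2*1 = 2, Widget = 1*4 = 4.
Iteration 3: components of {Gizmo,Motor,Widget} -> Plate = 4*1 = 4, Seal = 6*3 = 18.
Iteration 4: components of {Plate,Seal} -> Ring = 18*1 = 18.
Iteration 5: no further components; recursion stops.
SUM(need) = 1 + 2 + 2 + 1 + 4 + 2 + 6 + 4 + 18 + 4 + 18 = 62.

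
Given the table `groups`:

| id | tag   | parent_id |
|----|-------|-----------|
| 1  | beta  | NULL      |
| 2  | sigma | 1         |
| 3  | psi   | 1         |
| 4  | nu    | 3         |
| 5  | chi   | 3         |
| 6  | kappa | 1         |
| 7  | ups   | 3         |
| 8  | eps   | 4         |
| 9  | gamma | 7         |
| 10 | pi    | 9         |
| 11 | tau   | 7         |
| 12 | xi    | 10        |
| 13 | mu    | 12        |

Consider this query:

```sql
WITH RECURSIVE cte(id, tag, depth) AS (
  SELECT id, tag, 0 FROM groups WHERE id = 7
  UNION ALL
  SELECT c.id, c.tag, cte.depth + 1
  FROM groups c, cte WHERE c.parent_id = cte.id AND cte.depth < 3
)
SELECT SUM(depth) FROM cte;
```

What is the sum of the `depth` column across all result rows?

7

Base: id=7 (ups) at depth 0.
Iteration 1: rows with parent_id in {7} -> gamma (id 9, depth 1), tau (id 11, depth 1).
Iteration 2: rows with parent_id in {9,11} -> pi (id 10, depth 2).
Iteration 3: rows with parent_id in {10} -> xi (id 12, depth 3).
Iteration 4: depth < 3 fails for all current rows; recursion stops.
SUM(depth) = 0 + 1 + 1 + 2 + 3 = 7.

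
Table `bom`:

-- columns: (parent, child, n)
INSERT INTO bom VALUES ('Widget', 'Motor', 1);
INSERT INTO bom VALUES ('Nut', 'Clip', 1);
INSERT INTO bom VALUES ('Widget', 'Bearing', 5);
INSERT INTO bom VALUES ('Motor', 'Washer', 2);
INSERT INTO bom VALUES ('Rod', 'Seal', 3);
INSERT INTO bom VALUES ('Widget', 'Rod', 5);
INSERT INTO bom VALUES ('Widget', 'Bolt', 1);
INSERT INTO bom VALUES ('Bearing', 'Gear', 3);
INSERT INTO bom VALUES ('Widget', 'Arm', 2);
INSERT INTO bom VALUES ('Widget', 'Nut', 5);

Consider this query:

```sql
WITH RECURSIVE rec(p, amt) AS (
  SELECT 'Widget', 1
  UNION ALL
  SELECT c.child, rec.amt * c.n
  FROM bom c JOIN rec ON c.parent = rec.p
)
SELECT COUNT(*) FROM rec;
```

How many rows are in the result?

Base: (Widget, amt=1).
Iteration 1: components of {Widget} -> Arm = 1*2 = 2, Bearing = 1*5 = 5, Bolt = 1*1 = 1, Motor = 1*1 = 1, Nut = 1*5 = 5, Rod = 1*5 = 5.
Iteration 2: components of {Arm,Bearing,Bolt,Motor,Nut,Rod} -> Clip = 5*1 = 5, Gear = 5*3 = 15, Seal = 5*3 = 15, Washer = 1*2 = 2.
Iteration 3: no further components; recursion stops.
Total rows emitted: 11.

11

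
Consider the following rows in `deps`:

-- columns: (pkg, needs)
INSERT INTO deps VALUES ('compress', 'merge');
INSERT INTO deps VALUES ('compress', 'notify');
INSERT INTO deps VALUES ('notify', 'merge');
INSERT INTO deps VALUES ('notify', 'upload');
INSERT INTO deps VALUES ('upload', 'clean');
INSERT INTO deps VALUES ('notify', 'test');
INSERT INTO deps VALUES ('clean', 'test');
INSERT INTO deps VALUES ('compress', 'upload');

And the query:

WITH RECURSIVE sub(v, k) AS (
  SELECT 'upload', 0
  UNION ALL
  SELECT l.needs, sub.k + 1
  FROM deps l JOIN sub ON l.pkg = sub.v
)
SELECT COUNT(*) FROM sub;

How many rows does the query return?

3

Base: (upload, k=0).
Iteration 1: edges from {upload} -> (clean, k=1).
Iteration 2: edges from {clean} -> (test, k=2).
Iteration 3: no outgoing edges from {test}; recursion stops.
Total rows emitted: 3.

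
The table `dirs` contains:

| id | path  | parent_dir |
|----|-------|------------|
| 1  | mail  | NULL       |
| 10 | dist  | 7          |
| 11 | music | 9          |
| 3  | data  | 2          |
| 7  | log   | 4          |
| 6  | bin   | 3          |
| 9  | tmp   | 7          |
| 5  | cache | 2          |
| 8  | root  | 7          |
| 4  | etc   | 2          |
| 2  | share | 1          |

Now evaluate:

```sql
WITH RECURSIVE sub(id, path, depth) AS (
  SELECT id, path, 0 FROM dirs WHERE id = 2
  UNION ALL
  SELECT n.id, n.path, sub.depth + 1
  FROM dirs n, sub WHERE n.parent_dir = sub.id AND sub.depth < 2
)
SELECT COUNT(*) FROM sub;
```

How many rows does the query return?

6

Base: id=2 (share) at depth 0.
Iteration 1: rows with parent_dir in {2} -> data (id 3, depth 1), etc (id 4, depth 1), cache (id 5, depth 1).
Iteration 2: rows with parent_dir in {3,4,5} -> bin (id 6, depth 2), log (id 7, depth 2).
Iteration 3: depth < 2 fails for all current rows; recursion stops.
Total rows emitted: 6.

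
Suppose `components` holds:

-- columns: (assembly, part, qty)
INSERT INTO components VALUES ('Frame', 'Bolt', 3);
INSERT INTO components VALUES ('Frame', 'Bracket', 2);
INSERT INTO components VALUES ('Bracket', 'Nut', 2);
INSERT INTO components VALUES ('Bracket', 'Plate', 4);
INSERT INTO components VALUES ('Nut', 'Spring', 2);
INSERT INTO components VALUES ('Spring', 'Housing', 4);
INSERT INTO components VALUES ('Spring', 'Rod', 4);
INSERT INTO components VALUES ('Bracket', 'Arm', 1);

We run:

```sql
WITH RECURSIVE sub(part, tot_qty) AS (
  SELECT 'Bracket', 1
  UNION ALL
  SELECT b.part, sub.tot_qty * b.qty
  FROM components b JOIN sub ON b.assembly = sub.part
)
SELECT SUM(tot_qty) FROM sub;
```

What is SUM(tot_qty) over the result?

44

Base: (Bracket, tot_qty=1).
Iteration 1: components of {Bracket} -> Arm = 1*1 = 1, Nut = 1*2 = 2, Plate = 1*4 = 4.
Iteration 2: components of {Arm,Nut,Plate} -> Spring = 2*2 = 4.
Iteration 3: components of {Spring} -> Housing = 4*4 = 16, Rod = 4*4 = 16.
Iteration 4: no further components; recursion stops.
SUM(tot_qty) = 1 + 2 + 4 + 1 + 4 + 16 + 16 = 44.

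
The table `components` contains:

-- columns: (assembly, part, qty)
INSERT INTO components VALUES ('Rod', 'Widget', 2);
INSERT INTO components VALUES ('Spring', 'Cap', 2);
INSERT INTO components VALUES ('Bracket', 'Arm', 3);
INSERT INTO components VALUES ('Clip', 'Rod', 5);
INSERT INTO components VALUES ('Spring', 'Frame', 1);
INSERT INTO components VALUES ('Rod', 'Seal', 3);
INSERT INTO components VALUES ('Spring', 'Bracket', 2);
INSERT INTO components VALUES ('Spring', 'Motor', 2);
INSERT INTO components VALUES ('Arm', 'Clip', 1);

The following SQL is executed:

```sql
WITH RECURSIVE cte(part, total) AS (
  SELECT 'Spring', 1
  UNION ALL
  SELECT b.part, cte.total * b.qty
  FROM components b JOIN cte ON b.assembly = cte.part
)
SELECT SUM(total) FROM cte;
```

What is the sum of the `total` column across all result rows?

200

Base: (Spring, total=1).
Iteration 1: components of {Spring} -> Bracket = 1*2 = 2, Cap = 1*2 = 2, Frame = 1*1 = 1, Motor = 1*2 = 2.
Iteration 2: components of {Bracket,Cap,Frame,Motor} -> Arm = 2*3 = 6.
Iteration 3: components of {Arm} -> Clip = 6*1 = 6.
Iteration 4: components of {Clip} -> Rod = 6*5 = 30.
Iteration 5: components of {Rod} -> Seal = 30*3 = 90, Widget = 30*2 = 60.
Iteration 6: no further components; recursion stops.
SUM(total) = 1 + 2 + 2 + 2 + 1 + 6 + 6 + 30 + 90 + 60 = 200.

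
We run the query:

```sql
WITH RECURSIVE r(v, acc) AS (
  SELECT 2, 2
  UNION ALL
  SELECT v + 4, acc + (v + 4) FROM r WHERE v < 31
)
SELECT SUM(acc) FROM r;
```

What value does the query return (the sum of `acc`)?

570

Base: v=2, acc=2.
Iteration 1: 2 < 31 holds -> v = 2 + 4 = 6, acc = 2 + 6 = 8.
Iteration 2: 6 < 31 holds -> v = 6 + 4 = 10, acc = 8 + 10 = 18.
Iteration 3: 10 < 31 holds -> v = 10 + 4 = 14, acc = 18 + 14 = 32.
Iteration 4: 14 < 31 holds -> v = 14 + 4 = 18, acc = 32 + 18 = 50.
Iteration 5: 18 < 31 holds -> v = 18 + 4 = 22, acc = 50 + 22 = 72.
Iteration 6: 22 < 31 holds -> v = 22 + 4 = 26, acc = 72 + 26 = 98.
Iteration 7: 26 < 31 holds -> v = 26 + 4 = 30, acc = 98 + 30 = 128.
Iteration 8: 30 < 31 holds -> v = 30 + 4 = 34, acc = 128 + 34 = 162.
Iteration 9: 34 < 31 fails; recursion stops.
SUM(acc) = 2 + 8 + 18 + 32 + 50 + 72 + 98 + 128 + 162 = 570.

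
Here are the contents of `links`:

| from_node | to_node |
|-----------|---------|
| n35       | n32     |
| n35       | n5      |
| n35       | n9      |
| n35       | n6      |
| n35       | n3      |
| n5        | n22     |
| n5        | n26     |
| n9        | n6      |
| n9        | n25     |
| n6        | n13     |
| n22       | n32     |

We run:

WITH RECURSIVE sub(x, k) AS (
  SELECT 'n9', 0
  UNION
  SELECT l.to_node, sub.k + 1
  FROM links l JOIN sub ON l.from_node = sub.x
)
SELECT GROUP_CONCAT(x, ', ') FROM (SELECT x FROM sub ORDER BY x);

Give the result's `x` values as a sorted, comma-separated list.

n13, n25, n6, n9

Base: (n9, k=0).
Iteration 1: edges from {n9} -> (n25, k=1), (n6, k=1).
Iteration 2: edges from {n25,n6} -> (n13, k=2).
Iteration 3: no outgoing edges from {n13}; recursion stops.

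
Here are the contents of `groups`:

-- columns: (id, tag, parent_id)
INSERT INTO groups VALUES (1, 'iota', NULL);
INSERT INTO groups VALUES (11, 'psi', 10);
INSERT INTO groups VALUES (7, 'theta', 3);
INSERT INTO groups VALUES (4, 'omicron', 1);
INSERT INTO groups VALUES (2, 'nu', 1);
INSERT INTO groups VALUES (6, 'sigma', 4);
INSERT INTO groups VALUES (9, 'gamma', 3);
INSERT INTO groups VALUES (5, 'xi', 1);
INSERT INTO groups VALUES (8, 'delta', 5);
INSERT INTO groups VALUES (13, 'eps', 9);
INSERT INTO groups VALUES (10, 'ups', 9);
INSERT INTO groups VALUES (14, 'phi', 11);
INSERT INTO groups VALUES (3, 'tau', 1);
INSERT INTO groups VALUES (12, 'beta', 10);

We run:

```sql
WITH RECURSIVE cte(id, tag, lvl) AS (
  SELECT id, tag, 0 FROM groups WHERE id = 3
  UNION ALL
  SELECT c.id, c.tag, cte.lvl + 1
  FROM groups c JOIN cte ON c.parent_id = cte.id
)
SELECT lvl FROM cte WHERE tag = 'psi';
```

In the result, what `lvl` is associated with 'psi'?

Base: id=3 (tau) at lvl 0.
Iteration 1: rows with parent_id in {3} -> theta (id 7, lvl 1), gamma (id 9, lvl 1).
Iteration 2: rows with parent_id in {7,9} -> ups (id 10, lvl 2), eps (id 13, lvl 2).
Iteration 3: rows with parent_id in {10,13} -> psi (id 11, lvl 3), beta (id 12, lvl 3).
Iteration 4: rows with parent_id in {11,12} -> phi (id 14, lvl 4).
Iteration 5: no rows with parent_id in {14}; recursion stops.

3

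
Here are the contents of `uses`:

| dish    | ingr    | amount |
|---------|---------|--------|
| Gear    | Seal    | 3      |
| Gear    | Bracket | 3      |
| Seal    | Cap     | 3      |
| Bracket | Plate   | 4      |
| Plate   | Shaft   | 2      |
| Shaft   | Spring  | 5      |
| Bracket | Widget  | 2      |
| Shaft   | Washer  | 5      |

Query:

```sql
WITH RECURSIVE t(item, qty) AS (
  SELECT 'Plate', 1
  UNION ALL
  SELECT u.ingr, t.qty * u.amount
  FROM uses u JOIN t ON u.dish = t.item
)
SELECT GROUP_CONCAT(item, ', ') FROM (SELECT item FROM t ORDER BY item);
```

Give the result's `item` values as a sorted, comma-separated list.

Plate, Shaft, Spring, Washer

Base: (Plate, qty=1).
Iteration 1: components of {Plate} -> Shaft = 1*2 = 2.
Iteration 2: components of {Shaft} -> Spring = 2*5 = 10, Washer = 2*5 = 10.
Iteration 3: no further components; recursion stops.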